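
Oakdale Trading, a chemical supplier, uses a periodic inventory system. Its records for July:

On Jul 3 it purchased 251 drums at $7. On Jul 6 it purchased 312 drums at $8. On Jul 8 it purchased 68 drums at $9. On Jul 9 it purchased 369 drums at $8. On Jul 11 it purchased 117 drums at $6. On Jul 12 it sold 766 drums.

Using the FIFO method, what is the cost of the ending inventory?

Jul 12, 766 sold [FIFO — oldest first]: 251 @ $7 + 312 @ $8 + 68 @ $9 + 135 @ $8 = $5,945
Ending inventory: 234 @ $8 + 117 @ $6 = $2,574

Ending inventory = $2,574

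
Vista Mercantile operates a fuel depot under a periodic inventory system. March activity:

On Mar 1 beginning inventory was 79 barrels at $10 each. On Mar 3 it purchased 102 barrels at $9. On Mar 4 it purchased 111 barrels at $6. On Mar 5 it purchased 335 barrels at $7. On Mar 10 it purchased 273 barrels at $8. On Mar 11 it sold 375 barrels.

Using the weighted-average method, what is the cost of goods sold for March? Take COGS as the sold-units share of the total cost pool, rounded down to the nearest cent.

Mar 11, sell 375: 375/900 × $6,903.00 → $2,876.25
Ending inventory (cost pool remaining) = $4,026.75

COGS = $2,876.25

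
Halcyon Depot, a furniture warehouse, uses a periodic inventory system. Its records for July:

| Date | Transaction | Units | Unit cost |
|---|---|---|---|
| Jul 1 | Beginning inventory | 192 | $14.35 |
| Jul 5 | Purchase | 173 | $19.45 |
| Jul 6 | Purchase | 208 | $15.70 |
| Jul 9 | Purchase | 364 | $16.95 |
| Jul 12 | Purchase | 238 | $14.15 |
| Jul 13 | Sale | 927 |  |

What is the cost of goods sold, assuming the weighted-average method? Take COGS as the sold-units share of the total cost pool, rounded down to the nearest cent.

Jul 13, sell 927: 927/1175 × $18,923.15 → $14,929.15
Ending inventory (cost pool remaining) = $3,994.00

COGS = $14,929.15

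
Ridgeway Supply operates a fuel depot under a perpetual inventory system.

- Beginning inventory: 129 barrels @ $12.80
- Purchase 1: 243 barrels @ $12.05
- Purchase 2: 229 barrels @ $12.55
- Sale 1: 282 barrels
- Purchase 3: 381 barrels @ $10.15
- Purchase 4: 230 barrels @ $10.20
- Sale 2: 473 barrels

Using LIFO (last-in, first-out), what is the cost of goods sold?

Sale 1 (282) [LIFO — newest first]: 229 @ $12.55 + 53 @ $12.05 = $3,512.60
Sale 2 (473) [LIFO — newest first]: 230 @ $10.20 + 243 @ $10.15 = $4,812.45
Total COGS = $3,512.60 + $4,812.45 = $8,325.05
Ending inventory: 129 @ $12.80 + 190 @ $12.05 + 138 @ $10.15 = $5,341.40
Check: goods available $13,666.45 = COGS $8,325.05 + ending $5,341.40

COGS = $8,325.05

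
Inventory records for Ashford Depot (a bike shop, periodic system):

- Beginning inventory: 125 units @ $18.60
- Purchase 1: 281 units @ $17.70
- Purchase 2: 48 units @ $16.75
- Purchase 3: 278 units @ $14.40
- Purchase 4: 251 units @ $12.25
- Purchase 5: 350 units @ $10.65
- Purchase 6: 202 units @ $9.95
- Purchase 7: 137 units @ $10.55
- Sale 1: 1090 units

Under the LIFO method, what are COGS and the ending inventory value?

COGS = $12,417.50; ending inventory = $9,945.90

Sale 1 (1090) [LIFO — newest first]: 137 @ $10.55 + 202 @ $9.95 + 350 @ $10.65 + 251 @ $12.25 + 150 @ $14.40 = $12,417.50
Ending inventory: 125 @ $18.60 + 281 @ $17.70 + 48 @ $16.75 + 128 @ $14.40 = $9,945.90
Check: goods available $22,363.40 = COGS $12,417.50 + ending $9,945.90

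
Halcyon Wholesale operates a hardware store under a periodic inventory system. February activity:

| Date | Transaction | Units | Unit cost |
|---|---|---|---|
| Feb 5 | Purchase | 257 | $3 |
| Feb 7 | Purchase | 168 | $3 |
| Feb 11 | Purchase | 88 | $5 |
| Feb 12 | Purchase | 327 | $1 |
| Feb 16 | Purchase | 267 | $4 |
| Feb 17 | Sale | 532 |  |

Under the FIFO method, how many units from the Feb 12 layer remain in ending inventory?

308

Feb 17, 532 sold [FIFO — oldest first]: 257 @ $3 + 168 @ $3 + 88 @ $5 + 19 @ $1 = $1,734
Ending inventory: 308 @ $1 + 267 @ $4 = $1,376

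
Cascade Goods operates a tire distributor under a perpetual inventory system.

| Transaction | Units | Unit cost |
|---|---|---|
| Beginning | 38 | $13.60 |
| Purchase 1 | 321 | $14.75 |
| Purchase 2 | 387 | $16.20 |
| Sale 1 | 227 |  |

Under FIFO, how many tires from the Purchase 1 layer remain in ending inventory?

132

Sale 1 (227) [FIFO — oldest first]: 38 @ $13.60 + 189 @ $14.75 = $3,304.55
Ending inventory: 132 @ $14.75 + 387 @ $16.20 = $8,216.40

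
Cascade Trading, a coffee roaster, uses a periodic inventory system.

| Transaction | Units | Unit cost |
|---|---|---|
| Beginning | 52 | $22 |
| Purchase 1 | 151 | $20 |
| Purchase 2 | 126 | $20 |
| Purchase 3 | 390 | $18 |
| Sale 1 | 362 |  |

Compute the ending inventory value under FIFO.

Ending inventory = $6,426

Sale 1 (362) [FIFO — oldest first]: 52 @ $22 + 151 @ $20 + 126 @ $20 + 33 @ $18 = $7,278
Ending inventory: 357 @ $18 = $6,426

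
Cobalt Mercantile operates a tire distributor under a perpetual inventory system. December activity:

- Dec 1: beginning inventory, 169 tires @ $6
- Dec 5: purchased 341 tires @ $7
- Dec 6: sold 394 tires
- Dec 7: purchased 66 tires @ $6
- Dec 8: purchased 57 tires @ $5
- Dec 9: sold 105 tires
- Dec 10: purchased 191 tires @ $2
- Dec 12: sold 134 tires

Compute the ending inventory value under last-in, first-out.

Dec 6, 394 sold [LIFO — newest first]: 341 @ $7 + 53 @ $6 = $2,705
Dec 9, 105 sold [LIFO — newest first]: 57 @ $5 + 48 @ $6 = $573
Dec 12, 134 sold [LIFO — newest first]: 134 @ $2 = $268
Total COGS = $2,705 + $573 + $268 = $3,546
Ending inventory: 116 @ $6 + 18 @ $6 + 57 @ $2 = $918
Check: goods available $4,464 = COGS $3,546 + ending $918

Ending inventory = $918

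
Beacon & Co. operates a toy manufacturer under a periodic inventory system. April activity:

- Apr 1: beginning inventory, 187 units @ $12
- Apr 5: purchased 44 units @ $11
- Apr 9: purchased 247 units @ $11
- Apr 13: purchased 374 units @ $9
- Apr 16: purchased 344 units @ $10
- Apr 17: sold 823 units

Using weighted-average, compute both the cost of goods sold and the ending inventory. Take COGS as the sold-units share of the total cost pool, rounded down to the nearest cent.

COGS = $8,430.24; ending inventory = $3,820.76

Apr 17, sell 823: 823/1196 × $12,251.00 → $8,430.24
Ending inventory (cost pool remaining) = $3,820.76
Check: goods available $12,251.00 = COGS $8,430.24 + ending $3,820.76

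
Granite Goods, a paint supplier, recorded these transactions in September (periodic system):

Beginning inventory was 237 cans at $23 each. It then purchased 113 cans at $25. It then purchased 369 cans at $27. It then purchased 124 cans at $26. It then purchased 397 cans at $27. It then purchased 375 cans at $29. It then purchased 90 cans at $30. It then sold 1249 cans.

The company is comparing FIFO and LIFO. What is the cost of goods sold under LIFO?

COGS = $34,619

FIFO COGS: 237 @ $23 + 113 @ $25 + 369 @ $27 + 124 @ $26 + 397 @ $27 + 9 @ $29 = $32,443
LIFO COGS: 90 @ $30 + 375 @ $29 + 397 @ $27 + 124 @ $26 + 263 @ $27 = $34,619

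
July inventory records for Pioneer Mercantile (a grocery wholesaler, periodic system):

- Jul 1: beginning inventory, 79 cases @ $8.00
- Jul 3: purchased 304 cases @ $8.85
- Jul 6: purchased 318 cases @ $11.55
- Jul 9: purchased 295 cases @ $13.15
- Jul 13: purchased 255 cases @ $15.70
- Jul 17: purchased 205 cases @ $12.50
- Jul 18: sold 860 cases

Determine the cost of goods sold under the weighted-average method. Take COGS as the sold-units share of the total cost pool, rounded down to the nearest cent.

COGS = $10,301.42

Jul 18, sell 860: 860/1456 × $17,440.55 → $10,301.42
Ending inventory (cost pool remaining) = $7,139.13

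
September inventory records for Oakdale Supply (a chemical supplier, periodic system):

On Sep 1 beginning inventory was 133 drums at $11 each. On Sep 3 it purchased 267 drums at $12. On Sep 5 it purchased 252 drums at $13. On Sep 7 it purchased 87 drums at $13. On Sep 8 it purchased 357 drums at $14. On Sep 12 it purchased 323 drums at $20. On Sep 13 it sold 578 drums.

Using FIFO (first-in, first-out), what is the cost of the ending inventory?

Sep 13, 578 sold [FIFO — oldest first]: 133 @ $11 + 267 @ $12 + 178 @ $13 = $6,981
Ending inventory: 74 @ $13 + 87 @ $13 + 357 @ $14 + 323 @ $20 = $13,551

Ending inventory = $13,551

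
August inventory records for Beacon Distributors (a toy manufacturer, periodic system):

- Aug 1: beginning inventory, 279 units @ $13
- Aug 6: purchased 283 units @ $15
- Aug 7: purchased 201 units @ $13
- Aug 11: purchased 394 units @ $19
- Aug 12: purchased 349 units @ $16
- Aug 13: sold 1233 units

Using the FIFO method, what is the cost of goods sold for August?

COGS = $19,187

Aug 13, 1233 sold [FIFO — oldest first]: 279 @ $13 + 283 @ $15 + 201 @ $13 + 394 @ $19 + 76 @ $16 = $19,187
Ending inventory: 273 @ $16 = $4,368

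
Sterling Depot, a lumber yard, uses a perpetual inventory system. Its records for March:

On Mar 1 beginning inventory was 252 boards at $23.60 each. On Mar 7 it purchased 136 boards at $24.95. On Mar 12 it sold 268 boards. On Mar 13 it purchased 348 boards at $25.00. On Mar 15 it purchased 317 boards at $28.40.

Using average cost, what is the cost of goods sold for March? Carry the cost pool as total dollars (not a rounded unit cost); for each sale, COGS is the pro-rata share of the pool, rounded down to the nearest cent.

COGS = $6,451.61

After Mar 1: 252 on hand, pool $5,947.20 (≈ $23.6000 each)
After Mar 7: 388 on hand, pool $9,340.40 (≈ $24.0732 each)
Mar 12, sell 268: 268/388 × $9,340.40 → $6,451.61
After Mar 13: 468 on hand, pool $11,588.79 (≈ $24.7624 each)
After Mar 15: 785 on hand, pool $20,591.59 (≈ $26.2313 each)
Ending inventory (cost pool remaining) = $20,591.59
Check: goods available $27,043.20 = COGS $6,451.61 + ending $20,591.59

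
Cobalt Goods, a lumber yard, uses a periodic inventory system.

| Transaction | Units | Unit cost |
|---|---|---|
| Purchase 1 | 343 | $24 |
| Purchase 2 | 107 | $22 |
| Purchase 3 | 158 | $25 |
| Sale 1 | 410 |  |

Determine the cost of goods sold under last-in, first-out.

Sale 1 (410) [LIFO — newest first]: 158 @ $25 + 107 @ $22 + 145 @ $24 = $9,784
Ending inventory: 198 @ $24 = $4,752

COGS = $9,784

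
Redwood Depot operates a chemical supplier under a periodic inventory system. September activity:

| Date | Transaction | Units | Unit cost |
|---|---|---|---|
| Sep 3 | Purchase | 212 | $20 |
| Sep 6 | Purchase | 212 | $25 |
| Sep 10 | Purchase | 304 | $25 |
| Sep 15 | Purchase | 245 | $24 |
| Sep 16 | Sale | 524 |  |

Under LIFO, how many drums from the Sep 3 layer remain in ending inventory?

Sep 16, 524 sold [LIFO — newest first]: 245 @ $24 + 279 @ $25 = $12,855
Ending inventory: 212 @ $20 + 212 @ $25 + 25 @ $25 = $10,165

212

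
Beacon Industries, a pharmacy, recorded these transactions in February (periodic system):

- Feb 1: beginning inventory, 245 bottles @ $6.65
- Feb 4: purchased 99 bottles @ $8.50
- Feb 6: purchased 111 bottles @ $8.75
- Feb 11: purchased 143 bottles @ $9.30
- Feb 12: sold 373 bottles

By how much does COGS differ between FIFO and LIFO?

FIFO COGS: 245 @ $6.65 + 99 @ $8.50 + 29 @ $8.75 = $2,724.50
LIFO COGS: 143 @ $9.30 + 111 @ $8.75 + 99 @ $8.50 + 20 @ $6.65 = $3,275.65
Difference = |$2,724.50 − $3,275.65| = $551.15

$551.15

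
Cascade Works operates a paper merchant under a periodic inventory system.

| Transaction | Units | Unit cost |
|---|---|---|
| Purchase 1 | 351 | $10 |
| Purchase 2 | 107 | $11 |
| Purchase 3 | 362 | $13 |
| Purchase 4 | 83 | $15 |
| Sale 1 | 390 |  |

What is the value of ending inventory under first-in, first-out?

Ending inventory = $6,699

Sale 1 (390) [FIFO — oldest first]: 351 @ $10 + 39 @ $11 = $3,939
Ending inventory: 68 @ $11 + 362 @ $13 + 83 @ $15 = $6,699
Check: goods available $10,638 = COGS $3,939 + ending $6,699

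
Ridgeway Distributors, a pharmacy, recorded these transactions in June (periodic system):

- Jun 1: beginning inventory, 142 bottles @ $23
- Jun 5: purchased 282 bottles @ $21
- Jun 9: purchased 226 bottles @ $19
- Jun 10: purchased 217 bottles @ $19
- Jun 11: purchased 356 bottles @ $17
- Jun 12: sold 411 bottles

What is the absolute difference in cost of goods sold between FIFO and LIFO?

$1,818

FIFO COGS: 142 @ $23 + 269 @ $21 = $8,915
LIFO COGS: 356 @ $17 + 55 @ $19 = $7,097
Difference = |$8,915 − $7,097| = $1,818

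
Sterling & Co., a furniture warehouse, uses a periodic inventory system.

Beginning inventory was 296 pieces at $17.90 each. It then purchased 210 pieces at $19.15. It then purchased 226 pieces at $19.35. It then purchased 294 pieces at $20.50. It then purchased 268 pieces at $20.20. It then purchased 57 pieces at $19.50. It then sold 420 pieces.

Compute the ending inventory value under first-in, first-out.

Ending inventory = $18,572.10

Sale 1 (420) [FIFO — oldest first]: 296 @ $17.90 + 124 @ $19.15 = $7,673.00
Ending inventory: 86 @ $19.15 + 226 @ $19.35 + 294 @ $20.50 + 268 @ $20.20 + 57 @ $19.50 = $18,572.10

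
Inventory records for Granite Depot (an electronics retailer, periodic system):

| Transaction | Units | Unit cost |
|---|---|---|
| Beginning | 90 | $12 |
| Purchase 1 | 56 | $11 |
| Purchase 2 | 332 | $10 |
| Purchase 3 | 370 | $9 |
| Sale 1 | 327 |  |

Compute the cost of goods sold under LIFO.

Sale 1 (327) [LIFO — newest first]: 327 @ $9 = $2,943
Ending inventory: 90 @ $12 + 56 @ $11 + 332 @ $10 + 43 @ $9 = $5,403

COGS = $2,943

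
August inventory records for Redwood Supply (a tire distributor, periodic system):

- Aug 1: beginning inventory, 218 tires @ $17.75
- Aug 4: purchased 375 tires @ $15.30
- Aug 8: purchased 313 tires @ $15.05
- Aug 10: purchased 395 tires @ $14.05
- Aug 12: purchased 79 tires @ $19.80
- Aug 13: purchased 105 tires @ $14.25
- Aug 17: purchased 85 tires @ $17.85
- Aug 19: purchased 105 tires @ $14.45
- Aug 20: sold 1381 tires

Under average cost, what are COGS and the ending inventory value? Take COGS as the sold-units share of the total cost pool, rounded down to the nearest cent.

Aug 20, sell 1381: 1381/1675 × $25,962.35 → $21,405.37
Ending inventory (cost pool remaining) = $4,556.98

COGS = $21,405.37; ending inventory = $4,556.98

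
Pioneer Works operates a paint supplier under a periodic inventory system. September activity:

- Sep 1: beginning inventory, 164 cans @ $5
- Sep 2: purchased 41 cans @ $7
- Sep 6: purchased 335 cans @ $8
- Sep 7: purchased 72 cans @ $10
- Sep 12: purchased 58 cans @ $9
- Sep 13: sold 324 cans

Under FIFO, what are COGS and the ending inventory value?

Sep 13, 324 sold [FIFO — oldest first]: 164 @ $5 + 41 @ $7 + 119 @ $8 = $2,059
Ending inventory: 216 @ $8 + 72 @ $10 + 58 @ $9 = $2,970
Check: goods available $5,029 = COGS $2,059 + ending $2,970

COGS = $2,059; ending inventory = $2,970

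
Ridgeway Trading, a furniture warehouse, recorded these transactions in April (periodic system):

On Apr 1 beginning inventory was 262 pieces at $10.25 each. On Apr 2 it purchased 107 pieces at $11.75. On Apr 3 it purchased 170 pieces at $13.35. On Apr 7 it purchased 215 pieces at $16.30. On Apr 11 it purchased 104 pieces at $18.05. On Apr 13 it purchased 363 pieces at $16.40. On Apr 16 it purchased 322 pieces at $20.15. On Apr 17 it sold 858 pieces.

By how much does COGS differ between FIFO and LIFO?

FIFO COGS: 262 @ $10.25 + 107 @ $11.75 + 170 @ $13.35 + 215 @ $16.30 + 104 @ $18.05 = $11,593.95
LIFO COGS: 322 @ $20.15 + 363 @ $16.40 + 104 @ $18.05 + 69 @ $16.30 = $15,443.40
Difference = |$11,593.95 − $15,443.40| = $3,849.45

$3,849.45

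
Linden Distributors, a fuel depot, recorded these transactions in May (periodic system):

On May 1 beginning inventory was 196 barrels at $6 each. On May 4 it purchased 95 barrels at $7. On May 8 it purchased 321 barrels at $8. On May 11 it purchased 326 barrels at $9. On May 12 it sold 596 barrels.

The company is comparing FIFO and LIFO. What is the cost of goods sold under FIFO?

COGS = $4,281

FIFO COGS: 196 @ $6 + 95 @ $7 + 305 @ $8 = $4,281
LIFO COGS: 326 @ $9 + 270 @ $8 = $5,094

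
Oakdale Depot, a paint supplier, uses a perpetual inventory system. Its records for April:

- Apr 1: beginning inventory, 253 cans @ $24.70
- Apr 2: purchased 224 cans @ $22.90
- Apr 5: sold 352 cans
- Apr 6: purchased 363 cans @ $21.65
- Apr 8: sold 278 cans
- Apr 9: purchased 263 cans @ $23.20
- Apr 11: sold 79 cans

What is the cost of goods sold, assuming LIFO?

Apr 5, 352 sold [LIFO — newest first]: 224 @ $22.90 + 128 @ $24.70 = $8,291.20
Apr 8, 278 sold [LIFO — newest first]: 278 @ $21.65 = $6,018.70
Apr 11, 79 sold [LIFO — newest first]: 79 @ $23.20 = $1,832.80
Total COGS = $8,291.20 + $6,018.70 + $1,832.80 = $16,142.70
Ending inventory: 125 @ $24.70 + 85 @ $21.65 + 184 @ $23.20 = $9,196.55

COGS = $16,142.70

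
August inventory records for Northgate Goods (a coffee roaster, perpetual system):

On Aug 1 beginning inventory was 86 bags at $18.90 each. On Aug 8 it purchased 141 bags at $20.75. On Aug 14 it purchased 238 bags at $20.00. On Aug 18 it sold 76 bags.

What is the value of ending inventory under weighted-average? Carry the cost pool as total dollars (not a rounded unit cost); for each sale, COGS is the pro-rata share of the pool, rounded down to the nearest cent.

After Aug 1: 86 on hand, pool $1,625.40 (≈ $18.9000 each)
After Aug 8: 227 on hand, pool $4,551.15 (≈ $20.0491 each)
After Aug 14: 465 on hand, pool $9,311.15 (≈ $20.0240 each)
Aug 18, sell 76: 76/465 × $9,311.15 → $1,521.82
Ending inventory (cost pool remaining) = $7,789.33
Check: goods available $9,311.15 = COGS $1,521.82 + ending $7,789.33

Ending inventory = $7,789.33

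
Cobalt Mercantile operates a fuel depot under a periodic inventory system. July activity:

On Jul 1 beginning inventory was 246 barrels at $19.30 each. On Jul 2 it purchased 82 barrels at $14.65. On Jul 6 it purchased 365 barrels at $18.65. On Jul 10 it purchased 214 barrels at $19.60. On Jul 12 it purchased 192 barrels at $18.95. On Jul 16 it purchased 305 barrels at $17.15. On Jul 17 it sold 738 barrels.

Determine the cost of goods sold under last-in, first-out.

COGS = $13,567.10

Jul 17, 738 sold [LIFO — newest first]: 305 @ $17.15 + 192 @ $18.95 + 214 @ $19.60 + 27 @ $18.65 = $13,567.10
Ending inventory: 246 @ $19.30 + 82 @ $14.65 + 338 @ $18.65 = $12,252.80
Check: goods available $25,819.90 = COGS $13,567.10 + ending $12,252.80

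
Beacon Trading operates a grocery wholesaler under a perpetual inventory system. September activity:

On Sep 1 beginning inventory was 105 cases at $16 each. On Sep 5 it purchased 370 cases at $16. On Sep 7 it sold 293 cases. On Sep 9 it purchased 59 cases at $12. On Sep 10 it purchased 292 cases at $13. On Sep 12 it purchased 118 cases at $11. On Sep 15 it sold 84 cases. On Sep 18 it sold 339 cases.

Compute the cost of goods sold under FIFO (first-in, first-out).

Sep 7, 293 sold [FIFO — oldest first]: 105 @ $16 + 188 @ $16 = $4,688
Sep 15, 84 sold [FIFO — oldest first]: 84 @ $16 = $1,344
Sep 18, 339 sold [FIFO — oldest first]: 98 @ $16 + 59 @ $12 + 182 @ $13 = $4,642
Total COGS = $4,688 + $1,344 + $4,642 = $10,674
Ending inventory: 110 @ $13 + 118 @ $11 = $2,728

COGS = $10,674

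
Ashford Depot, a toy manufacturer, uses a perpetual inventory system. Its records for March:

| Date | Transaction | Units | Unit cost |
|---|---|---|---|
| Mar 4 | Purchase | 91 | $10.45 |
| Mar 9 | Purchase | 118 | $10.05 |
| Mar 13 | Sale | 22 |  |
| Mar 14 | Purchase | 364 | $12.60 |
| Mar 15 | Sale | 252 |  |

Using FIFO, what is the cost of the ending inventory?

Mar 13, 22 sold [FIFO — oldest first]: 22 @ $10.45 = $229.90
Mar 15, 252 sold [FIFO — oldest first]: 69 @ $10.45 + 118 @ $10.05 + 65 @ $12.60 = $2,725.95
Total COGS = $229.90 + $2,725.95 = $2,955.85
Ending inventory: 299 @ $12.60 = $3,767.40
Check: goods available $6,723.25 = COGS $2,955.85 + ending $3,767.40

Ending inventory = $3,767.40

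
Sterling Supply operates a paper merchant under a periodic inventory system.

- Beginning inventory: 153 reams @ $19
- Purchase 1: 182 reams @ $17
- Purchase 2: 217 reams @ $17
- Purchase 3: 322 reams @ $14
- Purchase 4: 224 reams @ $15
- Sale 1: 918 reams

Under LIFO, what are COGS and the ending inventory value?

COGS = $14,192; ending inventory = $3,366

Sale 1 (918) [LIFO — newest first]: 224 @ $15 + 322 @ $14 + 217 @ $17 + 155 @ $17 = $14,192
Ending inventory: 153 @ $19 + 27 @ $17 = $3,366
Check: goods available $17,558 = COGS $14,192 + ending $3,366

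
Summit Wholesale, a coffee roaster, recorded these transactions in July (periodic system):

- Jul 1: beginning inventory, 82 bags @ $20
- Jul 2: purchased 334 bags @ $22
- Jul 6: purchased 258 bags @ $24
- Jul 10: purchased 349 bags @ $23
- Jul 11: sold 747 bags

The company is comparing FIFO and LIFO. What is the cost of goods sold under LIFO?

FIFO COGS: 82 @ $20 + 334 @ $22 + 258 @ $24 + 73 @ $23 = $16,859
LIFO COGS: 349 @ $23 + 258 @ $24 + 140 @ $22 = $17,299

COGS = $17,299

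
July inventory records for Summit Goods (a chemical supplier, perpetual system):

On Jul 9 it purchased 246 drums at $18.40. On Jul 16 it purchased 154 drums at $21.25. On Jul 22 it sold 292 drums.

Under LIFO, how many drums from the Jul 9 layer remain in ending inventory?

Jul 22, 292 sold [LIFO — newest first]: 154 @ $21.25 + 138 @ $18.40 = $5,811.70
Ending inventory: 108 @ $18.40 = $1,987.20
Check: goods available $7,798.90 = COGS $5,811.70 + ending $1,987.20

108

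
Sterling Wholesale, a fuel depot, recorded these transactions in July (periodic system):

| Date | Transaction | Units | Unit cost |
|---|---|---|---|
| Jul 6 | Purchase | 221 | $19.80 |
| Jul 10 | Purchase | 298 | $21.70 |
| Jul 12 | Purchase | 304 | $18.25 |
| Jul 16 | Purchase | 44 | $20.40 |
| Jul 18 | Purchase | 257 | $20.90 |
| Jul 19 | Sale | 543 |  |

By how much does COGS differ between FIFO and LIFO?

FIFO COGS: 221 @ $19.80 + 298 @ $21.70 + 24 @ $18.25 = $11,280.40
LIFO COGS: 257 @ $20.90 + 44 @ $20.40 + 242 @ $18.25 = $10,685.40
Difference = |$11,280.40 − $10,685.40| = $595.00

$595.00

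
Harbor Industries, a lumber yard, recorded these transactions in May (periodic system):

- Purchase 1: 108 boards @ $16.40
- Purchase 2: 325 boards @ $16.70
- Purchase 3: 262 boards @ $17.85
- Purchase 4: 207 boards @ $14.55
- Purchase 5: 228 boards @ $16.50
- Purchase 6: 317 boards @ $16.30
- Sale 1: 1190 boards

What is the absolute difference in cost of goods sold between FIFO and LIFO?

$70.40

FIFO COGS: 108 @ $16.40 + 325 @ $16.70 + 262 @ $17.85 + 207 @ $14.55 + 228 @ $16.50 + 60 @ $16.30 = $19,627.25
LIFO COGS: 317 @ $16.30 + 228 @ $16.50 + 207 @ $14.55 + 262 @ $17.85 + 176 @ $16.70 = $19,556.85
Difference = |$19,627.25 − $19,556.85| = $70.40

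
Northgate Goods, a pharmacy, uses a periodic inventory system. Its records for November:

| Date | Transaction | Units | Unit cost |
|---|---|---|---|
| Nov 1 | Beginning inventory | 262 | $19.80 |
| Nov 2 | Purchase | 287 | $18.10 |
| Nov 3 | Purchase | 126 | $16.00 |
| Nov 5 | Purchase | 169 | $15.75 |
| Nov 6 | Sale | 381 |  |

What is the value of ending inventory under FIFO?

Nov 6, 381 sold [FIFO — oldest first]: 262 @ $19.80 + 119 @ $18.10 = $7,341.50
Ending inventory: 168 @ $18.10 + 126 @ $16.00 + 169 @ $15.75 = $7,718.55
Check: goods available $15,060.05 = COGS $7,341.50 + ending $7,718.55

Ending inventory = $7,718.55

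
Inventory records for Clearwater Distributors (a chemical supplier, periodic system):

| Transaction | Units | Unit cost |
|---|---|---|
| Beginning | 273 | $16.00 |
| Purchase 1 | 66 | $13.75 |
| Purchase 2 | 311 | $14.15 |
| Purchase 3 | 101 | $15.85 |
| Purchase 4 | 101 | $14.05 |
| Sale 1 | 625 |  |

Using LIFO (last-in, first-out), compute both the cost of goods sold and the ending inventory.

COGS = $9,064.05; ending inventory = $3,632.00

Sale 1 (625) [LIFO — newest first]: 101 @ $14.05 + 101 @ $15.85 + 311 @ $14.15 + 66 @ $13.75 + 46 @ $16.00 = $9,064.05
Ending inventory: 227 @ $16.00 = $3,632.00
Check: goods available $12,696.05 = COGS $9,064.05 + ending $3,632.00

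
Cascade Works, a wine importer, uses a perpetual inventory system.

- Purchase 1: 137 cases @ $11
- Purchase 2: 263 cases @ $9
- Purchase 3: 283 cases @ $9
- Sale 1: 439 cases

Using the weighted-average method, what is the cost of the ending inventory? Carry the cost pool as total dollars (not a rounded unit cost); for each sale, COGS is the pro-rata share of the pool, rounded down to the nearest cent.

After Purchase 1: 137 on hand, pool $1,507.00 (≈ $11.0000 each)
After Purchase 2: 400 on hand, pool $3,874.00 (≈ $9.6850 each)
After Purchase 3: 683 on hand, pool $6,421.00 (≈ $9.4012 each)
Sale 1, sell 439: 439/683 × $6,421.00 → $4,127.11
Ending inventory (cost pool remaining) = $2,293.89

Ending inventory = $2,293.89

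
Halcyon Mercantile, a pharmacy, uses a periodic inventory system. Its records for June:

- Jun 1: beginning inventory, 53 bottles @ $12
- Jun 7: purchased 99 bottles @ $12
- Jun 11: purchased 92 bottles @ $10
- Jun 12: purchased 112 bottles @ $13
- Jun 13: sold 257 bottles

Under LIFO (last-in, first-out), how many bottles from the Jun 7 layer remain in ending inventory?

Jun 13, 257 sold [LIFO — newest first]: 112 @ $13 + 92 @ $10 + 53 @ $12 = $3,012
Ending inventory: 53 @ $12 + 46 @ $12 = $1,188

46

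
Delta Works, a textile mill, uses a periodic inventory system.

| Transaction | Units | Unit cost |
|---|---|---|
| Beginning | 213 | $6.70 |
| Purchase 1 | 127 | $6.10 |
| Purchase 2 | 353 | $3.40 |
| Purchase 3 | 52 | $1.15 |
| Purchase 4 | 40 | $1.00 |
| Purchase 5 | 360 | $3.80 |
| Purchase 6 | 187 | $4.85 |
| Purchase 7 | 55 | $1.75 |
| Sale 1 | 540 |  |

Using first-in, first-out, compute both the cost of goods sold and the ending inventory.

COGS = $2,881.80; ending inventory = $2,991.20

Sale 1 (540) [FIFO — oldest first]: 213 @ $6.70 + 127 @ $6.10 + 200 @ $3.40 = $2,881.80
Ending inventory: 153 @ $3.40 + 52 @ $1.15 + 40 @ $1.00 + 360 @ $3.80 + 187 @ $4.85 + 55 @ $1.75 = $2,991.20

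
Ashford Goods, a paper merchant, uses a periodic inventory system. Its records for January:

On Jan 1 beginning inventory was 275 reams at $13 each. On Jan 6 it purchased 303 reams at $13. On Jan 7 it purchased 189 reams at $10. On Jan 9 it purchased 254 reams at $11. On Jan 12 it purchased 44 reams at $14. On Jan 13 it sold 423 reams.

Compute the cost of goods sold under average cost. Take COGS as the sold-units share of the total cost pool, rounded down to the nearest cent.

Jan 13, sell 423: 423/1065 × $12,814.00 → $5,089.50
Ending inventory (cost pool remaining) = $7,724.50

COGS = $5,089.50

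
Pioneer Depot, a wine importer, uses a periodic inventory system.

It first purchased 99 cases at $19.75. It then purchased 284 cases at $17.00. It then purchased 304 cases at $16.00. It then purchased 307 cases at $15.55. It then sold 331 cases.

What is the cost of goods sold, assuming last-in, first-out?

COGS = $5,157.85

Sale 1 (331) [LIFO — newest first]: 307 @ $15.55 + 24 @ $16.00 = $5,157.85
Ending inventory: 99 @ $19.75 + 284 @ $17.00 + 280 @ $16.00 = $11,263.25
Check: goods available $16,421.10 = COGS $5,157.85 + ending $11,263.25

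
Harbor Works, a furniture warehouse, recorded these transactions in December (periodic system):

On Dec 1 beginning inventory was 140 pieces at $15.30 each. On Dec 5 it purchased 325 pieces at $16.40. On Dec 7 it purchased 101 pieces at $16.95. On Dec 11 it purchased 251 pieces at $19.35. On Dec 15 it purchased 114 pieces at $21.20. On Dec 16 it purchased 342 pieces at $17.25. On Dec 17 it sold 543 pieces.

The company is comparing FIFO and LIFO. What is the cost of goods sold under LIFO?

FIFO COGS: 140 @ $15.30 + 325 @ $16.40 + 78 @ $16.95 = $8,794.10
LIFO COGS: 342 @ $17.25 + 114 @ $21.20 + 87 @ $19.35 = $9,999.75

COGS = $9,999.75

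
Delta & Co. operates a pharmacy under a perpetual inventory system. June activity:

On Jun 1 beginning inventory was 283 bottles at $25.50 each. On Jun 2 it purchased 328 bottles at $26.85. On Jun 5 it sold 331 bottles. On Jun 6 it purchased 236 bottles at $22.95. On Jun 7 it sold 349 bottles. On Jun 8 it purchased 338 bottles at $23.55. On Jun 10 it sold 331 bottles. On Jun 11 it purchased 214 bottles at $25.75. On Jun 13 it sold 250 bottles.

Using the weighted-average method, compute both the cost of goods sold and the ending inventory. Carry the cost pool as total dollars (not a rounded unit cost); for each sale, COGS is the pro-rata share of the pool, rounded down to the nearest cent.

COGS = $31,468.46; ending inventory = $3,441.44

After Jun 1: 283 on hand, pool $7,216.50 (≈ $25.5000 each)
After Jun 2: 611 on hand, pool $16,023.30 (≈ $26.2247 each)
Jun 5, sell 331: 331/611 × $16,023.30 → $8,680.38
After Jun 6: 516 on hand, pool $12,759.12 (≈ $24.7270 each)
Jun 7, sell 349: 349/516 × $12,759.12 → $8,629.71
After Jun 8: 505 on hand, pool $12,089.31 (≈ $23.9392 each)
Jun 10, sell 331: 331/505 × $12,089.31 → $7,923.88
After Jun 11: 388 on hand, pool $9,675.93 (≈ $24.9380 each)
Jun 13, sell 250: 250/388 × $9,675.93 → $6,234.49
Total COGS = $8,680.38 + $8,629.71 + $7,923.88 + $6,234.49 = $31,468.46
Ending inventory (cost pool remaining) = $3,441.44
Check: goods available $34,909.90 = COGS $31,468.46 + ending $3,441.44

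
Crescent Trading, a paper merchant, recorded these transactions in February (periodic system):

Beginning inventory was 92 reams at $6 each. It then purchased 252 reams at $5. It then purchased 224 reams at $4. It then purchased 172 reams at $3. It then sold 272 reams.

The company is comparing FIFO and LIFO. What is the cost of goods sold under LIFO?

COGS = $916

FIFO COGS: 92 @ $6 + 180 @ $5 = $1,452
LIFO COGS: 172 @ $3 + 100 @ $4 = $916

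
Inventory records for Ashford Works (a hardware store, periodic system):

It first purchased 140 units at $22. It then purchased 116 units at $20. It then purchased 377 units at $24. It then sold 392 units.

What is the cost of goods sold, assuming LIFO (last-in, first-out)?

COGS = $9,348

Sale 1 (392) [LIFO — newest first]: 377 @ $24 + 15 @ $20 = $9,348
Ending inventory: 140 @ $22 + 101 @ $20 = $5,100
Check: goods available $14,448 = COGS $9,348 + ending $5,100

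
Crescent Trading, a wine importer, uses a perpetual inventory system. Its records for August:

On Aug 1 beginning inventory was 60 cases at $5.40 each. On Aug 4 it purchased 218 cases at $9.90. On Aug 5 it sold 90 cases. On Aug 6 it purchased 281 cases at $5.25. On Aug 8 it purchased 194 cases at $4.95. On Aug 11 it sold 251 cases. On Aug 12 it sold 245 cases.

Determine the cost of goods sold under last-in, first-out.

COGS = $3,534.45

Aug 5, 90 sold [LIFO — newest first]: 90 @ $9.90 = $891.00
Aug 11, 251 sold [LIFO — newest first]: 194 @ $4.95 + 57 @ $5.25 = $1,259.55
Aug 12, 245 sold [LIFO — newest first]: 224 @ $5.25 + 21 @ $9.90 = $1,383.90
Total COGS = $891.00 + $1,259.55 + $1,383.90 = $3,534.45
Ending inventory: 60 @ $5.40 + 107 @ $9.90 = $1,383.30
Check: goods available $4,917.75 = COGS $3,534.45 + ending $1,383.30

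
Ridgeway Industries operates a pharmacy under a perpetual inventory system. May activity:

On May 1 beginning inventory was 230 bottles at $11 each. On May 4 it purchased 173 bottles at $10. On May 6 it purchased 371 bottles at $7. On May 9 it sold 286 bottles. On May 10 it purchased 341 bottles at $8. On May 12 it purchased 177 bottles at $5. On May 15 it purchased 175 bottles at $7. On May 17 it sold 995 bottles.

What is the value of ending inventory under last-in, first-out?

May 9, 286 sold [LIFO — newest first]: 286 @ $7 = $2,002
May 17, 995 sold [LIFO — newest first]: 175 @ $7 + 177 @ $5 + 341 @ $8 + 85 @ $7 + 173 @ $10 + 44 @ $11 = $7,647
Total COGS = $2,002 + $7,647 = $9,649
Ending inventory: 186 @ $11 = $2,046

Ending inventory = $2,046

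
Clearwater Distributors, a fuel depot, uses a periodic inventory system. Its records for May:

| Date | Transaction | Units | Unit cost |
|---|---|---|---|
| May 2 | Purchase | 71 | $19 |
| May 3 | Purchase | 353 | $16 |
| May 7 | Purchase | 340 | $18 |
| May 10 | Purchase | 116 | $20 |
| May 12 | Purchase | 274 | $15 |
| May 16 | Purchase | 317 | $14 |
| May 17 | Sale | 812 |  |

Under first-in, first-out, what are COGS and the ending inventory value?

COGS = $14,077; ending inventory = $9,908

May 17, 812 sold [FIFO — oldest first]: 71 @ $19 + 353 @ $16 + 340 @ $18 + 48 @ $20 = $14,077
Ending inventory: 68 @ $20 + 274 @ $15 + 317 @ $14 = $9,908
Check: goods available $23,985 = COGS $14,077 + ending $9,908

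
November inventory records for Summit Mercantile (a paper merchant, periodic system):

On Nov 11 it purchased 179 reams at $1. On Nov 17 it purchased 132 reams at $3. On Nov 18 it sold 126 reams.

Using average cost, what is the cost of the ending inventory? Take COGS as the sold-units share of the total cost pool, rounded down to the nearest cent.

Ending inventory = $342.05

Nov 18, sell 126: 126/311 × $575.00 → $232.95
Ending inventory (cost pool remaining) = $342.05
Check: goods available $575.00 = COGS $232.95 + ending $342.05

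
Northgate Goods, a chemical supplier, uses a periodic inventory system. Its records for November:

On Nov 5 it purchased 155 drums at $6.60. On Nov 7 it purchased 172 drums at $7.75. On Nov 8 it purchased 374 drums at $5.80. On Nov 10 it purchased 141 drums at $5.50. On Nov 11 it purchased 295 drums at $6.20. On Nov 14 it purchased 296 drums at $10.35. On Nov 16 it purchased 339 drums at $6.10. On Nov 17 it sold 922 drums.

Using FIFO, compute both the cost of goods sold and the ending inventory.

COGS = $5,796.70; ending inventory = $6,464.50

Nov 17, 922 sold [FIFO — oldest first]: 155 @ $6.60 + 172 @ $7.75 + 374 @ $5.80 + 141 @ $5.50 + 80 @ $6.20 = $5,796.70
Ending inventory: 215 @ $6.20 + 296 @ $10.35 + 339 @ $6.10 = $6,464.50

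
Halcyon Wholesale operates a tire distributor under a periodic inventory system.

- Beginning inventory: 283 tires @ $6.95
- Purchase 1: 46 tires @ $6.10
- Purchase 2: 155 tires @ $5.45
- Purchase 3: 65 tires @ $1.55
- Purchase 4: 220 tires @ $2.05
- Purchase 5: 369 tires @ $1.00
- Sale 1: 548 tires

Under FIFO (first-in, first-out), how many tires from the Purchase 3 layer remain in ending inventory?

1

Sale 1 (548) [FIFO — oldest first]: 283 @ $6.95 + 46 @ $6.10 + 155 @ $5.45 + 64 @ $1.55 = $3,191.40
Ending inventory: 1 @ $1.55 + 220 @ $2.05 + 369 @ $1.00 = $821.55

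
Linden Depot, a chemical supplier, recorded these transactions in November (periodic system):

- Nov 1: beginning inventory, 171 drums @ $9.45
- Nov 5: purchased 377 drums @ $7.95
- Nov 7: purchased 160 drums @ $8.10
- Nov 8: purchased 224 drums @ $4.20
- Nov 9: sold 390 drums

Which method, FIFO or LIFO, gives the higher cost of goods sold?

FIFO

FIFO COGS: 171 @ $9.45 + 219 @ $7.95 = $3,357.00
LIFO COGS: 224 @ $4.20 + 160 @ $8.10 + 6 @ $7.95 = $2,284.50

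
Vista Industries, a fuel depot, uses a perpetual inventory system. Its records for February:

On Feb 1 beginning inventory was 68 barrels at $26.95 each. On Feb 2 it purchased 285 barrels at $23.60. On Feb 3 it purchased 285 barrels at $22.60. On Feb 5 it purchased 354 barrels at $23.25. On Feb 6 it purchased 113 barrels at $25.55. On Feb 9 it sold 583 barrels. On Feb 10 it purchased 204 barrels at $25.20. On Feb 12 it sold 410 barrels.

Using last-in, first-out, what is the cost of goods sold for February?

Feb 9, 583 sold [LIFO — newest first]: 113 @ $25.55 + 354 @ $23.25 + 116 @ $22.60 = $13,739.25
Feb 12, 410 sold [LIFO — newest first]: 204 @ $25.20 + 169 @ $22.60 + 37 @ $23.60 = $9,833.40
Total COGS = $13,739.25 + $9,833.40 = $23,572.65
Ending inventory: 68 @ $26.95 + 248 @ $23.60 = $7,685.40

COGS = $23,572.65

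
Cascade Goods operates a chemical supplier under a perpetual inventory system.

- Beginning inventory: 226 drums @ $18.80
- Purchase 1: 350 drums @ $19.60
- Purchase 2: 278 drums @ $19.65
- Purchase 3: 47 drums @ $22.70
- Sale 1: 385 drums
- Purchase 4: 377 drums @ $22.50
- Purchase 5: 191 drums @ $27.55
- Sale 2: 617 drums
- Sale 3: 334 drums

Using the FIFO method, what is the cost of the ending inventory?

Ending inventory = $3,664.15

Sale 1 (385) [FIFO — oldest first]: 226 @ $18.80 + 159 @ $19.60 = $7,365.20
Sale 2 (617) [FIFO — oldest first]: 191 @ $19.60 + 278 @ $19.65 + 47 @ $22.70 + 101 @ $22.50 = $12,545.70
Sale 3 (334) [FIFO — oldest first]: 276 @ $22.50 + 58 @ $27.55 = $7,807.90
Total COGS = $7,365.20 + $12,545.70 + $7,807.90 = $27,718.80
Ending inventory: 133 @ $27.55 = $3,664.15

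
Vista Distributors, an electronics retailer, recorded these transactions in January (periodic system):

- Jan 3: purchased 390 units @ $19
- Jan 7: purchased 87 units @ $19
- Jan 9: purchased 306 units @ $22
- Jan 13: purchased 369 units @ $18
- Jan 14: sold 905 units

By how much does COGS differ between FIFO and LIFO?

FIFO COGS: 390 @ $19 + 87 @ $19 + 306 @ $22 + 122 @ $18 = $17,991
LIFO COGS: 369 @ $18 + 306 @ $22 + 87 @ $19 + 143 @ $19 = $17,744
Difference = |$17,991 − $17,744| = $247

$247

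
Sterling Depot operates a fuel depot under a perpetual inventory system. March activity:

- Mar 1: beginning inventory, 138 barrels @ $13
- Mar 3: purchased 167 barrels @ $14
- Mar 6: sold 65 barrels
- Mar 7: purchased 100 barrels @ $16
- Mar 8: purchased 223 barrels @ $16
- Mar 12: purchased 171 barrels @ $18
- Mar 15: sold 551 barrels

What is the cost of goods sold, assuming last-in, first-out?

COGS = $9,954

Mar 6, 65 sold [LIFO — newest first]: 65 @ $14 = $910
Mar 15, 551 sold [LIFO — newest first]: 171 @ $18 + 223 @ $16 + 100 @ $16 + 57 @ $14 = $9,044
Total COGS = $910 + $9,044 = $9,954
Ending inventory: 138 @ $13 + 45 @ $14 = $2,424
Check: goods available $12,378 = COGS $9,954 + ending $2,424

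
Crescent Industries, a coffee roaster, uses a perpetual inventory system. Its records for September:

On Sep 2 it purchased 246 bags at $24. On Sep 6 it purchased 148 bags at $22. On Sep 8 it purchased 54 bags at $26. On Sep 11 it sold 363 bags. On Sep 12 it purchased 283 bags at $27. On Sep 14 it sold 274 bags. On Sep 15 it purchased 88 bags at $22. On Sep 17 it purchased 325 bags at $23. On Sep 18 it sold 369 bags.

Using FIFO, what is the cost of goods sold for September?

COGS = $24,442

Sep 11, 363 sold [FIFO — oldest first]: 246 @ $24 + 117 @ $22 = $8,478
Sep 14, 274 sold [FIFO — oldest first]: 31 @ $22 + 54 @ $26 + 189 @ $27 = $7,189
Sep 18, 369 sold [FIFO — oldest first]: 94 @ $27 + 88 @ $22 + 187 @ $23 = $8,775
Total COGS = $8,478 + $7,189 + $8,775 = $24,442
Ending inventory: 138 @ $23 = $3,174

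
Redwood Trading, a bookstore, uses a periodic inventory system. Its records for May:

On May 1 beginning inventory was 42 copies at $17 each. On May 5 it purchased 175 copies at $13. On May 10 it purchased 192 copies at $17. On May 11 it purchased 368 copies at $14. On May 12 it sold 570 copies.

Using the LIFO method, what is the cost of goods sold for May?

May 12, 570 sold [LIFO — newest first]: 368 @ $14 + 192 @ $17 + 10 @ $13 = $8,546
Ending inventory: 42 @ $17 + 165 @ $13 = $2,859
Check: goods available $11,405 = COGS $8,546 + ending $2,859

COGS = $8,546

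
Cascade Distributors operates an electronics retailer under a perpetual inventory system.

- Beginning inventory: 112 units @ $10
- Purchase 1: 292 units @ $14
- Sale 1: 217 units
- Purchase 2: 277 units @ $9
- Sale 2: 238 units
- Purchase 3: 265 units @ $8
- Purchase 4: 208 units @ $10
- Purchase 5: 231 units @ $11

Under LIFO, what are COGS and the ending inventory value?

COGS = $5,180; ending inventory = $9,262

Sale 1 (217) [LIFO — newest first]: 217 @ $14 = $3,038
Sale 2 (238) [LIFO — newest first]: 238 @ $9 = $2,142
Total COGS = $3,038 + $2,142 = $5,180
Ending inventory: 112 @ $10 + 75 @ $14 + 39 @ $9 + 265 @ $8 + 208 @ $10 + 231 @ $11 = $9,262
Check: goods available $14,442 = COGS $5,180 + ending $9,262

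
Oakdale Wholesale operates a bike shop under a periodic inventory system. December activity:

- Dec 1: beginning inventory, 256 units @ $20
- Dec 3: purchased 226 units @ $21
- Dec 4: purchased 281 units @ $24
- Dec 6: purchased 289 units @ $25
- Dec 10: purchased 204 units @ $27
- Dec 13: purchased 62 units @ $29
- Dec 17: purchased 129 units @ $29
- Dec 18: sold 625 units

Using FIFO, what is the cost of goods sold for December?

COGS = $13,298

Dec 18, 625 sold [FIFO — oldest first]: 256 @ $20 + 226 @ $21 + 143 @ $24 = $13,298
Ending inventory: 138 @ $24 + 289 @ $25 + 204 @ $27 + 62 @ $29 + 129 @ $29 = $21,584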